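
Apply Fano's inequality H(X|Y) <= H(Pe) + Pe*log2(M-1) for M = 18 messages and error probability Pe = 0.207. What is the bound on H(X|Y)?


H(Pe) = -Pe*log2(Pe) - (1-Pe)*log2(1-Pe) = -0.207*log2(0.207) - 0.793*log2(0.793) = 0.470366 + 0.265344 = 0.7357. Pe*log2(M-1) = 0.207*log2(17) = 0.846105. Bound = H(Pe) + Pe*log2(M-1) = 0.470366 + 0.265344 + 0.846105 = 1.5818

1.5818 bits


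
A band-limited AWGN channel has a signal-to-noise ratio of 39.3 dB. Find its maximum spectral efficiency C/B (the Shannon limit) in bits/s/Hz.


SNR_linear = 10^(39.3/10) = 8511.3804; C/B = log2(1 + SNR_linear) = log2(1 + 8511.3804) = 13.0553

13.0553 bits/s/Hz


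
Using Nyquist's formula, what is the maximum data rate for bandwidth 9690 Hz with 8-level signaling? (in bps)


Rate = 2 * B * log2(M) = 2 * 9690 * 3.0 = 58140.0

58140.0 bps


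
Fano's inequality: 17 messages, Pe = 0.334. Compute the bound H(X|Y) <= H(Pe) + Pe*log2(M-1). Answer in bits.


H(Pe) = -Pe*log2(Pe) - (1-Pe)*log2(1-Pe) = -0.334*log2(0.334) - 0.666*log2(0.666) = 0.528415 + 0.390546 = 0.919. Pe*log2(M-1) = 0.334*log2(16) = 1.336000. Bound = H(Pe) + Pe*log2(M-1) = 0.528415 + 0.390546 + 1.336000 = 2.255

2.255 bits


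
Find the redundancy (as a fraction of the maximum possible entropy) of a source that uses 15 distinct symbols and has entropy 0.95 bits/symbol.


H_max = log2(K) = log2(15) = 3.9069 bits/symbol. Redundancy = 1 - H/H_max = 1 - 0.95/3.9069 = 1 - 0.2432 = 0.7568

0.7568


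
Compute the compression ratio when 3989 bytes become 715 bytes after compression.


Ratio = original / compressed = 3989 / 715 = 5.579

5.579


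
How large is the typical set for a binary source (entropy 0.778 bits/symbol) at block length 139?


log2|A_typical| = nH = 139 * 0.778 = 108.142, so |A_typical| ~ 2^108.142 = 3.581e+32

3.581e+32


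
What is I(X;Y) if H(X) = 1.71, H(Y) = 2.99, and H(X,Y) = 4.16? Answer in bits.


I(X;Y) = H(X) + H(Y) - H(X,Y) = 1.71 + 2.99 - 4.16 = 0.54

0.54 bits


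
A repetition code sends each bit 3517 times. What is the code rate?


Rate = k/n = 1/3517

1/3517


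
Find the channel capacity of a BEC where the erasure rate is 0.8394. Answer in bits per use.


C = 1 - epsilon = 1 - 0.8394 = 0.1606

0.1606 bits


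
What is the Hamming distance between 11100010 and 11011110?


Count differing positions: . . ^ ^ ^ ^ . . = 4 differences

4


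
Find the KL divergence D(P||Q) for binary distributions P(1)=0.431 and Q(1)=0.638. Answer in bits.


KL = p*log2(p/q) + (1-p)*log2((1-p)/(1-q)) = 0.431*log2(0.431/0.638) + 0.569*log2(0.569/0.362) = 0.1273

0.1273 bits


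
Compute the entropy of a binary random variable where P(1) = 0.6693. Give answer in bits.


H = -p*log2(p) - (1-p)*log2(1-p). -0.6693*log2(0.6693) = 0.387709; -0.3307*log2(0.3307) = 0.527931. H = 0.387709 + 0.527931 = 0.9156

0.9156 bits


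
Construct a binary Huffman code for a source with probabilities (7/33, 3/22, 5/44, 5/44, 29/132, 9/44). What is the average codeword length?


Huffman construction (repeatedly merge the two least-probable nodes; each merge adds 1 bit to every symbol beneath it): 5/44 + 5/44 = 5/22; 3/22 + 9/44 = 15/44; 7/33 + 29/132 = 19/44; 5/22 + 15/44 = 25/44; 19/44 + 25/44 = 1. Resulting codeword lengths (in the order the probabilities were given): (2, 3, 3, 3, 2, 3). L_avg = sum(p_i * l_i) = 7/33*2 + 3/22*3 + 5/44*3 + 5/44*3 + 29/132*2 + 9/44*3 = 113/44 = 2.5682

2.5682 bits


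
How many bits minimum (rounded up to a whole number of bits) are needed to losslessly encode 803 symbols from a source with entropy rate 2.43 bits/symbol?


Minimum bits >= n * H = 803 * 2.43 = 1951.29, rounded up to a whole number of bits = 1952

1952 bits


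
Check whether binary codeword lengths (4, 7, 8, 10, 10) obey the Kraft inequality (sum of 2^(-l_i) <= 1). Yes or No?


Kraft sum = sum(2^(-l_i)) = 0.0762, need <= 1. Result: satisfied (a binary prefix-free code with these lengths exists)

Yes


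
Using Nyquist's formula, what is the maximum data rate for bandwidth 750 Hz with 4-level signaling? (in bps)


Rate = 2 * B * log2(M) = 2 * 750 * 2.0 = 3000.0

3000.0 bps


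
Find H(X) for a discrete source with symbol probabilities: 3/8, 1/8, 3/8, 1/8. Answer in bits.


H = -sum(p_i * log2(p_i)). Terms: -(3/8)*log2(3/8) = 0.530639; -(1/8)*log2(1/8) = 0.375000; -(3/8)*log2(3/8) = 0.530639; -(1/8)*log2(1/8) = 0.375000. H = 0.530639 + 0.375000 + 0.530639 + 0.375000 = 1.8113

1.8113 bits


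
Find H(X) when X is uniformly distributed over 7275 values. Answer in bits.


H = log2(n) = log2(7275) = 12.8287

12.8287 bits


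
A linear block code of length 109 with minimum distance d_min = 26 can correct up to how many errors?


Correction capability = floor((d-1)/2) = floor((26-1)/2) = 12

12 errors


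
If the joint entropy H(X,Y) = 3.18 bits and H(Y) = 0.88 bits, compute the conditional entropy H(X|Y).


H(X|Y) = H(X,Y) - H(Y) = 3.18 - 0.88 = 2.3

2.3 bits


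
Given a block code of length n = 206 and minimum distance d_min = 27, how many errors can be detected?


Detection capability = d_min - 1 = 27 - 1 = 26

26 errors


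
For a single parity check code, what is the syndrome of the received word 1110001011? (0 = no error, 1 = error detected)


Syndrome = XOR of all bits = 1 XOR 1 XOR 1 XOR 0 XOR 0 XOR 0 XOR 1 XOR 0 XOR 1 XOR 1 = 0

0


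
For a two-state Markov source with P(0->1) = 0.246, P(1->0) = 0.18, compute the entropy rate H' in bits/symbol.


Stationary distribution: pi_0 = p10/(p01+p10) = 0.4225, pi_1 = 0.5775. Entropy rate H' = pi_0*H(p01) + pi_1*H(p10) = 0.4225*0.8049 + 0.5775*0.6801 = 0.7328

0.7328 bits/symbol


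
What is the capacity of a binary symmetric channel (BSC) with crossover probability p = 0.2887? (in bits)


H(p) = -p*log2(p) - (1-p)*log2(1-p) = -0.2887*log2(0.2887) - 0.7113*log2(0.7113) = 0.517453 + 0.349583 = 0.867. C = 1 - H(p) = 1 - 0.867 = 0.133

0.133 bits


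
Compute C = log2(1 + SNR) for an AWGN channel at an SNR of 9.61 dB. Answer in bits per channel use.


SNR_linear = 10^(9.61/10) = 9.1411; C = log2(1 + SNR_linear) = log2(1 + 9.1411) = 3.3421

3.3421 bits/channel use


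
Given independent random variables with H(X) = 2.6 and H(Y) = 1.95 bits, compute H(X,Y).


For independent variables, H(X,Y) = H(X) + H(Y) = 2.6 + 1.95 = 4.55

4.55 bits


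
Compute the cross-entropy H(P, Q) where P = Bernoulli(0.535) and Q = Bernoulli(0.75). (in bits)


H(P,Q) = -p*log2(q) - (1-p)*log2(1-q). -0.535*log2(0.75) = 0.222045; -0.465*log2(0.25) = 0.930000. H(P,Q) = 0.222045 + 0.930000 = 1.152

1.152 bits


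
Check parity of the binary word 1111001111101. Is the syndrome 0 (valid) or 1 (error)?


Syndrome = XOR of all bits = 1 XOR 1 XOR 1 XOR 1 XOR 0 XOR 0 XOR 1 XOR 1 XOR 1 XOR 1 XOR 1 XOR 0 XOR 1 = 0

0


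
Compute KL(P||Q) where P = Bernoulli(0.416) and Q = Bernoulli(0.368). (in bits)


KL = p*log2(p/q) + (1-p)*log2((1-p)/(1-q)) = 0.416*log2(0.416/0.368) + 0.584*log2(0.584/0.632) = 0.007

0.007 bits


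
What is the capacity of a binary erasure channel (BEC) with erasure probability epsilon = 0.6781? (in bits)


C = 1 - epsilon = 1 - 0.6781 = 0.3219

0.3219 bits


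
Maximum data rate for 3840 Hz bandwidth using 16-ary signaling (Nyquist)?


Rate = 2 * B * log2(M) = 2 * 3840 * 4.0 = 30720.0

30720.0 bps


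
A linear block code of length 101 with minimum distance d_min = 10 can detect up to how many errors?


Detection capability = d_min - 1 = 10 - 1 = 9

9 errors


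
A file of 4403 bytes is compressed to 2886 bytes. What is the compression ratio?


Ratio = original / compressed = 4403 / 2886 = 1.5256

1.5256


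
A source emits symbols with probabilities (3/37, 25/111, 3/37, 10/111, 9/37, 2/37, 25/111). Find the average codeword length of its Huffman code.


Huffman construction (repeatedly merge the two least-probable nodes; each merge adds 1 bit to every symbol beneath it): 2/37 + 3/37 = 5/37; 3/37 + 10/111 = 19/111; 5/37 + 19/111 = 34/111; 25/111 + 25/111 = 50/111; 9/37 + 34/111 = 61/111; 50/111 + 61/111 = 1. Resulting codeword lengths (in the order the probabilities were given): (4, 2, 4, 4, 2, 4, 2). L_avg = sum(p_i * l_i) = 3/37*4 + 25/111*2 + 3/37*4 + 10/111*4 + 9/37*2 + 2/37*4 + 25/111*2 = 290/111 = 2.6126

2.6126 bits


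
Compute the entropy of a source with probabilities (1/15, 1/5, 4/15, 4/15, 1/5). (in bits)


H = -sum(p_i * log2(p_i)). Terms: -(1/15)*log2(1/15) = 0.260459; -(1/5)*log2(1/5) = 0.464386; -(4/15)*log2(4/15) = 0.508504; -(4/15)*log2(4/15) = 0.508504; -(1/5)*log2(1/5) = 0.464386. H = 0.260459 + 0.464386 + 0.508504 + 0.508504 + 0.464386 = 2.2062

2.2062 bits


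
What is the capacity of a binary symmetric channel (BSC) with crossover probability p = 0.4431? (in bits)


H(p) = -p*log2(p) - (1-p)*log2(1-p) = -0.4431*log2(0.4431) - 0.5569*log2(0.5569) = 0.520330 + 0.470308 = 0.9906. C = 1 - H(p) = 1 - 0.9906 = 0.0094

0.0094 bits


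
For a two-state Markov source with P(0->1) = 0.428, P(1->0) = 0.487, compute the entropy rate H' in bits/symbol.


Stationary distribution: pi_0 = p10/(p01+p10) = 0.5322, pi_1 = 0.4678. Entropy rate H' = pi_0*H(p01) + pi_1*H(p10) = 0.5322*0.985 + 0.4678*0.9995 = 0.9918

0.9918 bits/symbol


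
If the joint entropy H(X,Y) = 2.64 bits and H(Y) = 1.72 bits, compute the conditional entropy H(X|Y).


H(X|Y) = H(X,Y) - H(Y) = 2.64 - 1.72 = 0.92

0.92 bits


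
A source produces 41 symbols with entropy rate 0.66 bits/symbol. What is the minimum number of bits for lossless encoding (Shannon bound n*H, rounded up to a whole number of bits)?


Minimum bits >= n * H = 41 * 0.66 = 27.06, rounded up to a whole number of bits = 28

28 bits


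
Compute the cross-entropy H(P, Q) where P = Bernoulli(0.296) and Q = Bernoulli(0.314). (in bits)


H(P,Q) = -p*log2(q) - (1-p)*log2(1-q). -0.296*log2(0.314) = 0.494664; -0.704*log2(0.686) = 0.382779. H(P,Q) = 0.494664 + 0.382779 = 0.8774

0.8774 bits


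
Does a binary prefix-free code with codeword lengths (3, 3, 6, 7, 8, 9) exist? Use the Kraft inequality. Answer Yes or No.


Kraft sum = sum(2^(-l_i)) = 0.2793, need <= 1. Result: satisfied (a binary prefix-free code with these lengths exists)

Yes


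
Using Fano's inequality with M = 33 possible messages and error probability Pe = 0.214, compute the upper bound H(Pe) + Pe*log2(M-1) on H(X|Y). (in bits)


H(Pe) = -Pe*log2(Pe) - (1-Pe)*log2(1-Pe) = -0.214*log2(0.214) - 0.786*log2(0.786) = 0.476004 + 0.273055 = 0.7491. Pe*log2(M-1) = 0.214*log2(32) = 1.070000. Bound = H(Pe) + Pe*log2(M-1) = 0.476004 + 0.273055 + 1.070000 = 1.8191

1.8191 bits


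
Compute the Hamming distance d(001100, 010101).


Count differing positions: . ^ ^ . . ^ = 3 differences

3


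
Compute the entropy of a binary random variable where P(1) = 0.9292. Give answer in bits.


H = -p*log2(p) - (1-p)*log2(1-p). -0.9292*log2(0.9292) = 0.098438; -0.0708*log2(0.0708) = 0.270464. H = 0.098438 + 0.270464 = 0.3689

0.3689 bits


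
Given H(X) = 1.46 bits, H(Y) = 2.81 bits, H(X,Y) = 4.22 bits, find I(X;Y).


I(X;Y) = H(X) + H(Y) - H(X,Y) = 1.46 + 2.81 - 4.22 = 0.05

0.05 bits


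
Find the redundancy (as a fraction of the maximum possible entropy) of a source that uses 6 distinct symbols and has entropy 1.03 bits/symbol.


H_max = log2(K) = log2(6) = 2.585 bits/symbol. Redundancy = 1 - H/H_max = 1 - 1.03/2.585 = 1 - 0.3985 = 0.6015

0.6015


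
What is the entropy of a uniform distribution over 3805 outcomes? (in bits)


H = log2(n) = log2(3805) = 11.8937

11.8937 bits


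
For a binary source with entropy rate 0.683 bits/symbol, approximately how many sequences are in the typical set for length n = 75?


log2|A_typical| = nH = 75 * 0.683 = 51.225, so |A_typical| ~ 2^51.225 = 2.632e+15

2.632e+15


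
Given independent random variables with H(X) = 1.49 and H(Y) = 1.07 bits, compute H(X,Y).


For independent variables, H(X,Y) = H(X) + H(Y) = 1.49 + 1.07 = 2.56

2.56 bits


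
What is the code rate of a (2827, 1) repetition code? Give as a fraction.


Rate = k/n = 1/2827

1/2827


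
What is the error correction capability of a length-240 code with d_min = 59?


Correction capability = floor((d-1)/2) = floor((59-1)/2) = 29

29 errors


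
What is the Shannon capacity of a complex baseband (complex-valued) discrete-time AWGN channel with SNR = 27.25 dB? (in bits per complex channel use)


SNR_linear = 10^(27.25/10) = 530.8844; C = log2(1 + SNR_linear) = log2(1 + 530.8844) = 9.055

9.055 bits/channel use


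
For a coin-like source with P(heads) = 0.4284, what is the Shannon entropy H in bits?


H = -p*log2(p) - (1-p)*log2(1-p). -0.4284*log2(0.4284) = 0.523920; -0.5716*log2(0.5716) = 0.461237. H = 0.523920 + 0.461237 = 0.9852

0.9852 bits


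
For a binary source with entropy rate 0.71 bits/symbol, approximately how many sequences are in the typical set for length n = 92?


log2|A_typical| = nH = 92 * 0.71 = 65.32, so |A_typical| ~ 2^65.32 = 4.606e+19

4.606e+19


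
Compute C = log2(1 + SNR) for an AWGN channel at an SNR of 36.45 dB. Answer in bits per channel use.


SNR_linear = 10^(36.45/10) = 4415.7045; C = log2(1 + SNR_linear) = log2(1 + 4415.7045) = 12.1088

12.1088 bits/channel use


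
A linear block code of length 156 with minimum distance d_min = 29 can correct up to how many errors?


Correction capability = floor((d-1)/2) = floor((29-1)/2) = 14

14 errors


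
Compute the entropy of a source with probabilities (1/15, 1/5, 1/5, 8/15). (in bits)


H = -sum(p_i * log2(p_i)). Terms: -(1/15)*log2(1/15) = 0.260459; -(1/5)*log2(1/5) = 0.464386; -(1/5)*log2(1/5) = 0.464386; -(8/15)*log2(8/15) = 0.483675. H = 0.260459 + 0.464386 + 0.464386 + 0.483675 = 1.6729

1.6729 bits


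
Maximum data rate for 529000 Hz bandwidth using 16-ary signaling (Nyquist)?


Rate = 2 * B * log2(M) = 2 * 529000 * 4.0 = 4232000.0

4232000.0 bps


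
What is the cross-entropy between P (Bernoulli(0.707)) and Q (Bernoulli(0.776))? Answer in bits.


H(P,Q) = -p*log2(q) - (1-p)*log2(1-q). -0.707*log2(0.776) = 0.258671; -0.293*log2(0.224) = 0.632420. H(P,Q) = 0.258671 + 0.632420 = 0.8911

0.8911 bits


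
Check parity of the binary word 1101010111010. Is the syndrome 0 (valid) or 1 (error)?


Syndrome = XOR of all bits = 1 XOR 1 XOR 0 XOR 1 XOR 0 XOR 1 XOR 0 XOR 1 XOR 1 XOR 1 XOR 0 XOR 1 XOR 0 = 0

0


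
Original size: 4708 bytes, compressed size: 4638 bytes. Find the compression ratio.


Ratio = original / compressed = 4708 / 4638 = 1.0151

1.0151


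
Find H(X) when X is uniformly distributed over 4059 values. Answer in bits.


H = log2(n) = log2(4059) = 11.9869

11.9869 bits


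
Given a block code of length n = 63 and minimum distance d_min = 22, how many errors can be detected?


Detection capability = d_min - 1 = 22 - 1 = 21

21 errors


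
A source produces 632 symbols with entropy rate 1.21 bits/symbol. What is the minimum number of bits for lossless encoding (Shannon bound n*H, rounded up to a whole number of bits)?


Minimum bits >= n * H = 632 * 1.21 = 764.72, rounded up to a whole number of bits = 765

765 bits


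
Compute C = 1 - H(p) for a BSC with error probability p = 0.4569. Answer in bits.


H(p) = -p*log2(p) - (1-p)*log2(1-p) = -0.4569*log2(0.4569) - 0.5431*log2(0.5431) = 0.516320 + 0.478314 = 0.9946. C = 1 - H(p) = 1 - 0.9946 = 0.0054

0.0054 bits


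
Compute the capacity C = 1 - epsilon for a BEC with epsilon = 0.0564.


C = 1 - epsilon = 1 - 0.0564 = 0.9436

0.9436 bits


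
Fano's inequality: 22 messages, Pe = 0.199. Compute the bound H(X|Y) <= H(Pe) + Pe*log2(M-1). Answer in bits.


H(Pe) = -Pe*log2(Pe) - (1-Pe)*log2(1-Pe) = -0.199*log2(0.199) - 0.801*log2(0.801) = 0.463503 + 0.256421 = 0.7199. Pe*log2(M-1) = 0.199*log2(21) = 0.874071. Bound = H(Pe) + Pe*log2(M-1) = 0.463503 + 0.256421 + 0.874071 = 1.594

1.594 bits


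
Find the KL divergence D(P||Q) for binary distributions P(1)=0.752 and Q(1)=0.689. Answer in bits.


KL = p*log2(p/q) + (1-p)*log2((1-p)/(1-q)) = 0.752*log2(0.752/0.689) + 0.248*log2(0.248/0.311) = 0.0139

0.0139 bits


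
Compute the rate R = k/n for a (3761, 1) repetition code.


Rate = k/n = 1/3761

1/3761


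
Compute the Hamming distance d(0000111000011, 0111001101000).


Count differing positions: . ^ ^ ^ ^ ^ . ^ . ^ . ^ ^ = 9 differences

9


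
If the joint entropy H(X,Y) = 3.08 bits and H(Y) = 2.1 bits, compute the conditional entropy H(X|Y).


H(X|Y) = H(X,Y) - H(Y) = 3.08 - 2.1 = 0.98

0.98 bits


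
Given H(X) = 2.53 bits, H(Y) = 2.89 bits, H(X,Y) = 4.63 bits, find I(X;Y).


I(X;Y) = H(X) + H(Y) - H(X,Y) = 2.53 + 2.89 - 4.63 = 0.79

0.79 bits


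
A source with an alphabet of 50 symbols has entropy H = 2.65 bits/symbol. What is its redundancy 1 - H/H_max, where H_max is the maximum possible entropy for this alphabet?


H_max = log2(K) = log2(50) = 5.6439 bits/symbol. Redundancy = 1 - H/H_max = 1 - 2.65/5.6439 = 1 - 0.4695 = 0.5305

0.5305


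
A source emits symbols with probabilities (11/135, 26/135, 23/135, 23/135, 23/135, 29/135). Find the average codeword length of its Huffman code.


Huffman construction (repeatedly merge the two least-probable nodes; each merge adds 1 bit to every symbol beneath it): 11/135 + 23/135 = 34/135; 23/135 + 23/135 = 46/135; 26/135 + 29/135 = 11/27; 34/135 + 46/135 = 16/27; 11/27 + 16/27 = 1. Resulting codeword lengths (in the order the probabilities were given): (3, 2, 3, 3, 3, 2). L_avg = sum(p_i * l_i) = 11/135*3 + 26/135*2 + 23/135*3 + 23/135*3 + 23/135*3 + 29/135*2 = 70/27 = 2.5926

2.5926 bits


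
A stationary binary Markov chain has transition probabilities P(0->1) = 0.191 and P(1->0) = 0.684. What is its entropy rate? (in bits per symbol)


Stationary distribution: pi_0 = p10/(p01+p10) = 0.7817, pi_1 = 0.2183. Entropy rate H' = pi_0*H(p01) + pi_1*H(p10) = 0.7817*0.7036 + 0.2183*0.9 = 0.7464

0.7464 bits/symbol


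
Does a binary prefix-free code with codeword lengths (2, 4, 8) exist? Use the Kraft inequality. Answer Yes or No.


Kraft sum = sum(2^(-l_i)) = 0.3164, need <= 1. Result: satisfied (a binary prefix-free code with these lengths exists)

Yes


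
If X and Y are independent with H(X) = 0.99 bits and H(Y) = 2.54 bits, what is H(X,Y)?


For independent variables, H(X,Y) = H(X) + H(Y) = 0.99 + 2.54 = 3.53

3.53 bits


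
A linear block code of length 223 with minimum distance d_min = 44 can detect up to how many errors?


Detection capability = d_min - 1 = 44 - 1 = 43

43 errors


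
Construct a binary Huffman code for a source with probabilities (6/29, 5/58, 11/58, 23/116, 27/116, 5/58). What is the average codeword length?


Huffman construction (repeatedly merge the two least-probable nodes; each merge adds 1 bit to every symbol beneath it): 5/58 + 5/58 = 5/29; 5/29 + 11/58 = 21/58; 23/116 + 6/29 = 47/116; 27/116 + 21/58 = 69/116; 47/116 + 69/116 = 1. Resulting codeword lengths (in the order the probabilities were given): (2, 4, 3, 2, 2, 4). L_avg = sum(p_i * l_i) = 6/29*2 + 5/58*4 + 11/58*3 + 23/116*2 + 27/116*2 + 5/58*4 = 147/58 = 2.5345

2.5345 bits


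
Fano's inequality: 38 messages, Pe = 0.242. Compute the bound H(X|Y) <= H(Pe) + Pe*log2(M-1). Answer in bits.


H(Pe) = -Pe*log2(Pe) - (1-Pe)*log2(1-Pe) = -0.242*log2(0.242) - 0.758*log2(0.758) = 0.495355 + 0.302996 = 0.7984. Pe*log2(M-1) = 0.242*log2(37) = 1.260688. Bound = H(Pe) + Pe*log2(M-1) = 0.495355 + 0.302996 + 1.260688 = 2.059

2.059 bits


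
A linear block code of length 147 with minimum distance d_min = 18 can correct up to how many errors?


Correction capability = floor((d-1)/2) = floor((18-1)/2) = 8

8 errors


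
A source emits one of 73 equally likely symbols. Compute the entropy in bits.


H = log2(n) = log2(73) = 6.1898

6.1898 bits


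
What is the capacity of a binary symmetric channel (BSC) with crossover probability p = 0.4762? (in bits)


H(p) = -p*log2(p) - (1-p)*log2(1-p) = -0.4762*log2(0.4762) - 0.5238*log2(0.5238) = 0.509706 + 0.488659 = 0.9984. C = 1 - H(p) = 1 - 0.9984 = 0.0016

0.0016 bits


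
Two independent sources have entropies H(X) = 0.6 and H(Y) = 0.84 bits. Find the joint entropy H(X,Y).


For independent variables, H(X,Y) = H(X) + H(Y) = 0.6 + 0.84 = 1.44

1.44 bits


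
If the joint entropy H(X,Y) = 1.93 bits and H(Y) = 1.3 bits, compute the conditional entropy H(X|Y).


H(X|Y) = H(X,Y) - H(Y) = 1.93 - 1.3 = 0.63

0.63 bits


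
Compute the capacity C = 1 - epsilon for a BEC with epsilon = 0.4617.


C = 1 - epsilon = 1 - 0.4617 = 0.5383

0.5383 bits


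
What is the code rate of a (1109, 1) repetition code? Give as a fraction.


Rate = k/n = 1/1109

1/1109


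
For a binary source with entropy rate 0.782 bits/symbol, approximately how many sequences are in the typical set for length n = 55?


log2|A_typical| = nH = 55 * 0.782 = 43.01, so |A_typical| ~ 2^43.01 = 8.857e+12

8.857e+12


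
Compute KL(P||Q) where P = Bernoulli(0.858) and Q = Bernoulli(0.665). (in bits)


KL = p*log2(p/q) + (1-p)*log2((1-p)/(1-q)) = 0.858*log2(0.858/0.665) + 0.142*log2(0.142/0.335) = 0.1396

0.1396 bits


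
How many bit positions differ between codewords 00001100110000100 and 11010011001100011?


Count differing positions: ^ ^ . ^ ^ ^ ^ ^ ^ ^ ^ ^ . . ^ ^ ^ = 14 differences

14


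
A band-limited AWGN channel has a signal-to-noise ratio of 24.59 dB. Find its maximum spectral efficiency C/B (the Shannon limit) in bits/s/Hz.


SNR_linear = 10^(24.59/10) = 287.7398; C/B = log2(1 + SNR_linear) = log2(1 + 287.7398) = 8.1736

8.1736 bits/s/Hz


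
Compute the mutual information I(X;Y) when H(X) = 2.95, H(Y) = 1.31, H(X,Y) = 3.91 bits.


I(X;Y) = H(X) + H(Y) - H(X,Y) = 2.95 + 1.31 - 3.91 = 0.35

0.35 bits


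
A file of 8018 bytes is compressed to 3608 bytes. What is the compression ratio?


Ratio = original / compressed = 8018 / 3608 = 2.2223

2.2223


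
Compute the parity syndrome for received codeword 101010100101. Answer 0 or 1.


Syndrome = XOR of all bits = 1 XOR 0 XOR 1 XOR 0 XOR 1 XOR 0 XOR 1 XOR 0 XOR 0 XOR 1 XOR 0 XOR 1 = 0

0


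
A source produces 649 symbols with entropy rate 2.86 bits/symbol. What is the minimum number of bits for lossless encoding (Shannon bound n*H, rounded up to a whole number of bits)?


Minimum bits >= n * H = 649 * 2.86 = 1856.14, rounded up to a whole number of bits = 1857

1857 bits


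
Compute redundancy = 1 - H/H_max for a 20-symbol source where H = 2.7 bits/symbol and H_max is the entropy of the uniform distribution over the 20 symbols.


H_max = log2(K) = log2(20) = 4.3219 bits/symbol. Redundancy = 1 - H/H_max = 1 - 2.7/4.3219 = 1 - 0.6247 = 0.3753

0.3753


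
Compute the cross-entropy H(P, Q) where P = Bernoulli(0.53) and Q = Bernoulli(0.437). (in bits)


H(P,Q) = -p*log2(q) - (1-p)*log2(1-q). -0.53*log2(0.437) = 0.632976; -0.47*log2(0.563) = 0.389533. H(P,Q) = 0.632976 + 0.389533 = 1.0225

1.0225 bits


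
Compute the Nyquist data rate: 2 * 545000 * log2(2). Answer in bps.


Rate = 2 * B * log2(M) = 2 * 545000 * 1.0 = 1090000.0

1090000.0 bps


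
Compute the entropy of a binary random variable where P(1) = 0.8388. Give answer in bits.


H = -p*log2(p) - (1-p)*log2(1-p). -0.8388*log2(0.8388) = 0.212721; -0.1612*log2(0.1612) = 0.424452. H = 0.212721 + 0.424452 = 0.6372

0.6372 bits


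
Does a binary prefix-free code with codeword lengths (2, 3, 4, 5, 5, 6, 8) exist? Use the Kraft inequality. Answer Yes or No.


Kraft sum = sum(2^(-l_i)) = 0.5195, need <= 1. Result: satisfied (a binary prefix-free code with these lengths exists)

Yes


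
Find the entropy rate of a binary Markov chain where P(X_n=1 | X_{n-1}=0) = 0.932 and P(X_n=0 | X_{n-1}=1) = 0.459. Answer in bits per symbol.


Stationary distribution: pi_0 = p10/(p01+p10) = 0.33, pi_1 = 0.67. Entropy rate H' = pi_0*H(p01) + pi_1*H(p10) = 0.33*0.3584 + 0.67*0.9951 = 0.785

0.785 bits/symbol


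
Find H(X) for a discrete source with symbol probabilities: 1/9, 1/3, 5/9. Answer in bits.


H = -sum(p_i * log2(p_i)). Terms: -(1/9)*log2(1/9) = 0.352214; -(1/3)*log2(1/3) = 0.528321; -(5/9)*log2(5/9) = 0.471109. H = 0.352214 + 0.528321 + 0.471109 = 1.3516

1.3516 bits


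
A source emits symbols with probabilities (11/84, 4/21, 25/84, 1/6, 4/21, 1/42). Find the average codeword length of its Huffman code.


Huffman construction (repeatedly merge the two least-probable nodes; each merge adds 1 bit to every symbol beneath it): 1/42 + 11/84 = 13/84; 13/84 + 1/6 = 9/28; 4/21 + 4/21 = 8/21; 25/84 + 9/28 = 13/21; 8/21 + 13/21 = 1. Resulting codeword lengths (in the order the probabilities were given): (4, 2, 2, 3, 2, 4). L_avg = sum(p_i * l_i) = 11/84*4 + 4/21*2 + 25/84*2 + 1/6*3 + 4/21*2 + 1/42*4 = 52/21 = 2.4762

2.4762 bits


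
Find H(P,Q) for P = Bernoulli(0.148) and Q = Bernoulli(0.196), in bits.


H(P,Q) = -p*log2(q) - (1-p)*log2(1-q). -0.148*log2(0.196) = 0.347959; -0.852*log2(0.804) = 0.268152. H(P,Q) = 0.347959 + 0.268152 = 0.6161

0.6161 bits


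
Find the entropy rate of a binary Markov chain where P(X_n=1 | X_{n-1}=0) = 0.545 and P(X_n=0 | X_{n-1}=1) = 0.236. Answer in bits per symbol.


Stationary distribution: pi_0 = p10/(p01+p10) = 0.3022, pi_1 = 0.6978. Entropy rate H' = pi_0*H(p01) + pi_1*H(p10) = 0.3022*0.9941 + 0.6978*0.7883 = 0.8505

0.8505 bits/symbol


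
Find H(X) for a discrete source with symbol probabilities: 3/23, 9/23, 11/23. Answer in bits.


H = -sum(p_i * log2(p_i)). Terms: -(3/23)*log2(3/23) = 0.383296; -(9/23)*log2(9/23) = 0.529684; -(11/23)*log2(11/23) = 0.508932. H = 0.383296 + 0.529684 + 0.508932 = 1.4219

1.4219 bits


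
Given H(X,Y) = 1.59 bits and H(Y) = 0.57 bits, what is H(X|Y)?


H(X|Y) = H(X,Y) - H(Y) = 1.59 - 0.57 = 1.02

1.02 bits


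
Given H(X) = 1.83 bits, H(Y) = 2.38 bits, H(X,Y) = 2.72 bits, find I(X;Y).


I(X;Y) = H(X) + H(Y) - H(X,Y) = 1.83 + 2.38 - 2.72 = 1.49

1.49 bits


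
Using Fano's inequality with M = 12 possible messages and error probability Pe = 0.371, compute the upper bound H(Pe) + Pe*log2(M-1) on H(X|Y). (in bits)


H(Pe) = -Pe*log2(Pe) - (1-Pe)*log2(1-Pe) = -0.371*log2(0.371) - 0.629*log2(0.629) = 0.530719 + 0.420718 = 0.9514. Pe*log2(M-1) = 0.371*log2(11) = 1.283449. Bound = H(Pe) + Pe*log2(M-1) = 0.530719 + 0.420718 + 1.283449 = 2.2349

2.2349 bits


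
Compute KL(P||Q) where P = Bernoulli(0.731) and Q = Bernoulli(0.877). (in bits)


KL = p*log2(p/q) + (1-p)*log2((1-p)/(1-q)) = 0.731*log2(0.731/0.877) + 0.269*log2(0.269/0.123) = 0.1116

0.1116 bits


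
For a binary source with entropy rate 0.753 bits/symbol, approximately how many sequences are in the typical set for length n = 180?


log2|A_typical| = nH = 180 * 0.753 = 135.54, so |A_typical| ~ 2^135.54 = 6.333e+40

6.333e+40


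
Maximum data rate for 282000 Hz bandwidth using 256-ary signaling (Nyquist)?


Rate = 2 * B * log2(M) = 2 * 282000 * 8.0 = 4512000.0

4512000.0 bps


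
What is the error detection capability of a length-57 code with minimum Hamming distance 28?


Detection capability = d_min - 1 = 28 - 1 = 27

27 errors


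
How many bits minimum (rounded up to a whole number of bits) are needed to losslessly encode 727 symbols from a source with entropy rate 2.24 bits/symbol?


Minimum bits >= n * H = 727 * 2.24 = 1628.48, rounded up to a whole number of bits = 1629

1629 bits


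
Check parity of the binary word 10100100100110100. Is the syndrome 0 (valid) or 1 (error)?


Syndrome = XOR of all bits = 1 XOR 0 XOR 1 XOR 0 XOR 0 XOR 1 XOR 0 XOR 0 XOR 1 XOR 0 XOR 0 XOR 1 XOR 1 XOR 0 XOR 1 XOR 0 XOR 0 = 1

1


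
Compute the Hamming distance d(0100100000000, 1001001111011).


Count differing positions: ^ ^ . ^ ^ . ^ ^ ^ ^ . ^ ^ = 10 differences

10


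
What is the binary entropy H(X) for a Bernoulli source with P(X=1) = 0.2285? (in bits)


H = -p*log2(p) - (1-p)*log2(1-p). -0.2285*log2(0.2285) = 0.486644; -0.7715*log2(0.7715) = 0.288743. H = 0.486644 + 0.288743 = 0.7754

0.7754 bits


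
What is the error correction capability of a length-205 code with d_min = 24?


Correction capability = floor((d-1)/2) = floor((24-1)/2) = 11

11 errors


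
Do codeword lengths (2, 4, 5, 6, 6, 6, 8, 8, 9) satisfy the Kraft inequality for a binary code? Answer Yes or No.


Kraft sum = sum(2^(-l_i)) = 0.4004, need <= 1. Result: satisfied (a binary prefix-free code with these lengths exists)

Yes


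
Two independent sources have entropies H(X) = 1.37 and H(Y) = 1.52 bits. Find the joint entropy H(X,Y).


For independent variables, H(X,Y) = H(X) + H(Y) = 1.37 + 1.52 = 2.89

2.89 bits


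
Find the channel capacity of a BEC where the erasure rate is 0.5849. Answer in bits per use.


C = 1 - epsilon = 1 - 0.5849 = 0.4151

0.4151 bits


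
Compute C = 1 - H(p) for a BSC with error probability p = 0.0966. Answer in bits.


H(p) = -p*log2(p) - (1-p)*log2(1-p) = -0.0966*log2(0.0966) - 0.9034*log2(0.9034) = 0.325719 + 0.132405 = 0.4581. C = 1 - H(p) = 1 - 0.4581 = 0.5419

0.5419 bits


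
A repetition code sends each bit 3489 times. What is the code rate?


Rate = k/n = 1/3489

1/3489


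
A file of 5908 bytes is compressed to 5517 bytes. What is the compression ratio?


Ratio = original / compressed = 5908 / 5517 = 1.0709

1.0709


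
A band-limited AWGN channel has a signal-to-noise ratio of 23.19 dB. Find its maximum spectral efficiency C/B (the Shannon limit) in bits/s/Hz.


SNR_linear = 10^(23.19/10) = 208.4491; C/B = log2(1 + SNR_linear) = log2(1 + 208.4491) = 7.7105

7.7105 bits/s/Hz


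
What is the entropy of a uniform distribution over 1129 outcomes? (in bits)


H = log2(n) = log2(1129) = 10.1408

10.1408 bits


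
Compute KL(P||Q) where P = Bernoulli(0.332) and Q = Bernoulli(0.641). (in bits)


KL = p*log2(p/q) + (1-p)*log2((1-p)/(1-q)) = 0.332*log2(0.332/0.641) + 0.668*log2(0.668/0.359) = 0.2833

0.2833 bits


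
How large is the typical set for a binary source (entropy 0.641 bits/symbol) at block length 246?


log2|A_typical| = nH = 246 * 0.641 = 157.686, so |A_typical| ~ 2^157.686 = 2.939e+47

2.939e+47


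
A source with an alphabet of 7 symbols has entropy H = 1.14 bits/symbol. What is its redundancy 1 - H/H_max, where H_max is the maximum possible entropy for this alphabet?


H_max = log2(K) = log2(7) = 2.8074 bits/symbol. Redundancy = 1 - H/H_max = 1 - 1.14/2.8074 = 1 - 0.4061 = 0.5939

0.5939


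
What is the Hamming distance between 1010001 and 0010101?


Count differing positions: ^ . . . ^ . . = 2 differences

2


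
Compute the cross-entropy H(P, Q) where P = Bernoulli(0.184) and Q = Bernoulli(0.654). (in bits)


H(P,Q) = -p*log2(q) - (1-p)*log2(1-q). -0.184*log2(0.654) = 0.112725; -0.816*log2(0.346) = 1.249423. H(P,Q) = 0.112725 + 1.249423 = 1.3621

1.3621 bits


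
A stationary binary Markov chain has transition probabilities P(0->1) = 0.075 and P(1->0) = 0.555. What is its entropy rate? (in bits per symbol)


Stationary distribution: pi_0 = p10/(p01+p10) = 0.881, pi_1 = 0.119. Entropy rate H' = pi_0*H(p01) + pi_1*H(p10) = 0.881*0.3843 + 0.119*0.9913 = 0.4566

0.4566 bits/symbol


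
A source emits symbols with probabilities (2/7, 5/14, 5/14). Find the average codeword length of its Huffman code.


Huffman construction (repeatedly merge the two least-probable nodes; each merge adds 1 bit to every symbol beneath it): 2/7 + 5/14 = 9/14; 5/14 + 9/14 = 1. Resulting codeword lengths (in the order the probabilities were given): (2, 2, 1). L_avg = sum(p_i * l_i) = 2/7*2 + 5/14*2 + 5/14*1 = 23/14 = 1.6429

1.6429 bits


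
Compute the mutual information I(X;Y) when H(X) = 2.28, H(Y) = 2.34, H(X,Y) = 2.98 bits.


I(X;Y) = H(X) + H(Y) - H(X,Y) = 2.28 + 2.34 - 2.98 = 1.64

1.64 bits


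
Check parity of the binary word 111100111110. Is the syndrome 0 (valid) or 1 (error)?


Syndrome = XOR of all bits = 1 XOR 1 XOR 1 XOR 1 XOR 0 XOR 0 XOR 1 XOR 1 XOR 1 XOR 1 XOR 1 XOR 0 = 1

1


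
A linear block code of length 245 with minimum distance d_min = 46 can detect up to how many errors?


Detection capability = d_min - 1 = 46 - 1 = 45

45 errors


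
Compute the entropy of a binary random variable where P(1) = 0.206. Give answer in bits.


H = -p*log2(p) - (1-p)*log2(1-p). -0.206*log2(0.206) = 0.469532; -0.794*log2(0.794) = 0.264235. H = 0.469532 + 0.264235 = 0.7338

0.7338 bits


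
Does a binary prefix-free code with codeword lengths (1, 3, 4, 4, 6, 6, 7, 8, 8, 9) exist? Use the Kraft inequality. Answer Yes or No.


Kraft sum = sum(2^(-l_i)) = 0.7988, need <= 1. Result: satisfied (a binary prefix-free code with these lengths exists)

Yes


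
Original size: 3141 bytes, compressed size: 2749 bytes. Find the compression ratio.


Ratio = original / compressed = 3141 / 2749 = 1.1426

1.1426


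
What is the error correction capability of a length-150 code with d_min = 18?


Correction capability = floor((d-1)/2) = floor((18-1)/2) = 8

8 errors


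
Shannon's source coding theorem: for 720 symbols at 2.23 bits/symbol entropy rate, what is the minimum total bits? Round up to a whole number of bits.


Minimum bits >= n * H = 720 * 2.23 = 1605.6, rounded up to a whole number of bits = 1606

1606 bits


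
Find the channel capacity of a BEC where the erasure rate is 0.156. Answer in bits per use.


C = 1 - epsilon = 1 - 0.156 = 0.844

0.844 bits


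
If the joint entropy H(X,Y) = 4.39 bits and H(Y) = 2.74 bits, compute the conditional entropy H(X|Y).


H(X|Y) = H(X,Y) - H(Y) = 4.39 - 2.74 = 1.65

1.65 bits


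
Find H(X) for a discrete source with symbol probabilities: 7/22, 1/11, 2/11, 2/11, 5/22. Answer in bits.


H = -sum(p_i * log2(p_i)). Terms: -(7/22)*log2(7/22) = 0.525661; -(1/11)*log2(1/11) = 0.314494; -(2/11)*log2(2/11) = 0.447169; -(2/11)*log2(2/11) = 0.447169; -(5/22)*log2(5/22) = 0.485796. H = 0.525661 + 0.314494 + 0.447169 + 0.447169 + 0.485796 = 2.2203

2.2203 bits


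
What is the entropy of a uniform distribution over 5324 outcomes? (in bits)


H = log2(n) = log2(5324) = 12.3783

12.3783 bits


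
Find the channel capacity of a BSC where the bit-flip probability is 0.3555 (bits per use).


H(p) = -p*log2(p) - (1-p)*log2(1-p) = -0.3555*log2(0.3555) - 0.6445*log2(0.6445) = 0.530434 + 0.408450 = 0.9389. C = 1 - H(p) = 1 - 0.9389 = 0.0611

0.0611 bits


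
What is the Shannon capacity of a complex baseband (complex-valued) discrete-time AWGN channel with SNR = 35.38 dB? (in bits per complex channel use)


SNR_linear = 10^(35.38/10) = 3451.4374; C = log2(1 + SNR_linear) = log2(1 + 3451.4374) = 11.7534

11.7534 bits/channel use


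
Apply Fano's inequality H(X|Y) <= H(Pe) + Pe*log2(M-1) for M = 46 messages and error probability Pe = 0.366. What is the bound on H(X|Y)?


H(Pe) = -Pe*log2(Pe) - (1-Pe)*log2(1-Pe) = -0.366*log2(0.366) - 0.634*log2(0.634) = 0.530731 + 0.416820 = 0.9476. Pe*log2(M-1) = 0.366*log2(45) = 2.010018. Bound = H(Pe) + Pe*log2(M-1) = 0.530731 + 0.416820 + 2.010018 = 2.9576

2.9576 bits


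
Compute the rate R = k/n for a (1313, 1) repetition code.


Rate = k/n = 1/1313

1/1313


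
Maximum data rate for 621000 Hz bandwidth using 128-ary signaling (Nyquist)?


Rate = 2 * B * log2(M) = 2 * 621000 * 7.0 = 8694000.0

8694000.0 bps


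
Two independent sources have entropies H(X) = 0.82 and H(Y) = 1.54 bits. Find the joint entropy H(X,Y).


For independent variables, H(X,Y) = H(X) + H(Y) = 0.82 + 1.54 = 2.36

2.36 bits


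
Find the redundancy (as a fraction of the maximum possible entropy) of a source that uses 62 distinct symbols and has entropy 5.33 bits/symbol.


H_max = log2(K) = log2(62) = 5.9542 bits/symbol. Redundancy = 1 - H/H_max = 1 - 5.33/5.9542 = 1 - 0.8952 = 0.1048

0.1048


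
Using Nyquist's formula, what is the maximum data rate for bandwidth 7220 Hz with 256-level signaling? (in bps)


Rate = 2 * B * log2(M) = 2 * 7220 * 8.0 = 115520.0

115520.0 bps


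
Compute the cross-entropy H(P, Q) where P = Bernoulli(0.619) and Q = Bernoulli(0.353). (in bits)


H(P,Q) = -p*log2(q) - (1-p)*log2(1-q). -0.619*log2(0.353) = 0.929899; -0.381*log2(0.647) = 0.239330. H(P,Q) = 0.929899 + 0.239330 = 1.1692

1.1692 bits


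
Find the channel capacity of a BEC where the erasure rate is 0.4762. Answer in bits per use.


C = 1 - epsilon = 1 - 0.4762 = 0.5238

0.5238 bits


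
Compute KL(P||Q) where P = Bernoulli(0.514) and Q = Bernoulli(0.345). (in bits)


KL = p*log2(p/q) + (1-p)*log2((1-p)/(1-q)) = 0.514*log2(0.514/0.345) + 0.486*log2(0.486/0.655) = 0.0864

0.0864 bits


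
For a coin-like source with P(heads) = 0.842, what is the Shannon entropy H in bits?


H = -p*log2(p) - (1-p)*log2(1-p). -0.842*log2(0.842) = 0.208907; -0.158*log2(0.158) = 0.420597. H = 0.208907 + 0.420597 = 0.6295

0.6295 bits


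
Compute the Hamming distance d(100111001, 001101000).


Count differing positions: ^ . ^ . ^ . . . ^ = 4 differences

4


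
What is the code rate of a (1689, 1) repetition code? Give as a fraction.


Rate = k/n = 1/1689

1/1689


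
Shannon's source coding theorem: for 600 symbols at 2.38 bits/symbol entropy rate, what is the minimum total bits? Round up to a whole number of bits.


Minimum bits >= n * H = 600 * 2.38 = 1428.0, rounded up to a whole number of bits = 1428

1428 bits


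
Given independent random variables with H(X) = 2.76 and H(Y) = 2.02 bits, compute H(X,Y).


For independent variables, H(X,Y) = H(X) + H(Y) = 2.76 + 2.02 = 4.78

4.78 bits


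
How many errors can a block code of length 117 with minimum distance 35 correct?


Correction capability = floor((d-1)/2) = floor((35-1)/2) = 17

17 errors


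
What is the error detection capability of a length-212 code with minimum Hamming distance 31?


Detection capability = d_min - 1 = 31 - 1 = 30

30 errors


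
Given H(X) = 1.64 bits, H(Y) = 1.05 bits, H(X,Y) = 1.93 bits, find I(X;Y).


I(X;Y) = H(X) + H(Y) - H(X,Y) = 1.64 + 1.05 - 1.93 = 0.76

0.76 bits


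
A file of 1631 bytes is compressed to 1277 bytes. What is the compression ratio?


Ratio = original / compressed = 1631 / 1277 = 1.2772

1.2772


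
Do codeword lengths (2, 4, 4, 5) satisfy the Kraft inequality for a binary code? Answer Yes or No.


Kraft sum = sum(2^(-l_i)) = 0.4062, need <= 1. Result: satisfied (a binary prefix-free code with these lengths exists)

Yes


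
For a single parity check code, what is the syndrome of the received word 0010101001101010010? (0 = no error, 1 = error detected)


Syndrome = XOR of all bits = 0 XOR 0 XOR 1 XOR 0 XOR 1 XOR 0 XOR 1 XOR 0 XOR 0 XOR 1 XOR 1 XOR 0 XOR 1 XOR 0 XOR 1 XOR 0 XOR 0 XOR 1 XOR 0 = 0

0


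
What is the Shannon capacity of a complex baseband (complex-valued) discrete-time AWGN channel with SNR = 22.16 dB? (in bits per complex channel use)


SNR_linear = 10^(22.16/10) = 164.4372; C = log2(1 + SNR_linear) = log2(1 + 164.4372) = 7.3701

7.3701 bits/channel use


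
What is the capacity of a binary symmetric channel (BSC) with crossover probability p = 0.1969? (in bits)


H(p) = -p*log2(p) - (1-p)*log2(1-p) = -0.1969*log2(0.1969) - 0.8031*log2(0.8031) = 0.461625 + 0.254059 = 0.7157. C = 1 - H(p) = 1 - 0.7157 = 0.2843

0.2843 bits


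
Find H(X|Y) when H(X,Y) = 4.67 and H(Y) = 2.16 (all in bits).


H(X|Y) = H(X,Y) - H(Y) = 4.67 - 2.16 = 2.51

2.51 bits


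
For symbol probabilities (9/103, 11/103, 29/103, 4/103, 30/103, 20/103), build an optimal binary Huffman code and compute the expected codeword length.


Huffman construction (repeatedly merge the two least-probable nodes; each merge adds 1 bit to every symbol beneath it): 4/103 + 9/103 = 13/103; 11/103 + 13/103 = 24/103; 20/103 + 24/103 = 44/103; 29/103 + 30/103 = 59/103; 44/103 + 59/103 = 1. Resulting codeword lengths (in the order the probabilities were given): (4, 3, 2, 4, 2, 2). L_avg = sum(p_i * l_i) = 9/103*4 + 11/103*3 + 29/103*2 + 4/103*4 + 30/103*2 + 20/103*2 = 243/103 = 2.3592

2.3592 bits
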